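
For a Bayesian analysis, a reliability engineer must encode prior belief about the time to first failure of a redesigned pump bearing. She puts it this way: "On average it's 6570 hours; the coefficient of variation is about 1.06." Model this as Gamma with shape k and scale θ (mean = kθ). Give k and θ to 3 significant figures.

k ≈ 0.89, θ ≈ 7380

For Gamma(k, scale θ): mean = kθ, variance = kθ², so CV = 1/√k.
CV = 1.06, hence k = 1/CV² = 0.89.
Then θ = mean/k = 6570/0.89 = 7380.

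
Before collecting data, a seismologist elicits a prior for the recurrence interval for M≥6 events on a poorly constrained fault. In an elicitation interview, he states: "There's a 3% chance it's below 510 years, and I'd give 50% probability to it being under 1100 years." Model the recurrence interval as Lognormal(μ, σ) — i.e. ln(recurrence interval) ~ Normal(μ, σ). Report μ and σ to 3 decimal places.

If T ~ Lognormal(μ,σ) then ln T ~ Normal(μ,σ), so the p-quantile of ln T is μ + z_p·σ.
ln(510) = 6.234 and ln(1100) = 7.003; z_{0.03} = -1.881, z_{0.5} = 0.
σ = (7.003 − 6.234)/(0 − (-1.881)) = 0.409.
μ = 6.234 − (-1.881)·0.409 = 7.003.

μ ≈ 7.003, σ ≈ 0.409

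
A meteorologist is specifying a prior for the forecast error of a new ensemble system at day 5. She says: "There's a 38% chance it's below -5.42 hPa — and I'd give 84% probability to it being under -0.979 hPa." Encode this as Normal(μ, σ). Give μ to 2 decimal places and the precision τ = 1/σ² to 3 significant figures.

The p-quantile of Normal(μ,σ) is μ + z_p·σ, with z_{0.38} = -0.3055 and z_{0.84} = 0.9945.
Eliminate σ: μ = (z₂·x₁ − z₁·x₂)/(z₂ − z₁) = (0.9945·-5.42 − (-0.3055)·-0.979)/1.3 = -4.38.
Then σ = (x₂ − x₁)/(z₂ − z₁) = (-0.979 − -5.42)/1.3 = 3.42.
Precision τ = 1/σ² = 1/3.416² = 0.0857.

μ = -4.38, τ = 0.0857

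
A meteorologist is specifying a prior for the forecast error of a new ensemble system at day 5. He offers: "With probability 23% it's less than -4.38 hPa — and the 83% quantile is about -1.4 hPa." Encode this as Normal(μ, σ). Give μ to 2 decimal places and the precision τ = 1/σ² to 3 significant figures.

μ = -3.08, τ = 0.323

For Normal(μ,σ), the p-quantile is μ + z_p·σ. Here z_{0.23} = -0.7388, z_{0.83} = 0.9542.
So -4.38 = μ − 0.7388σ and -1.4 = μ + 0.9542σ.
Subtracting: σ = (-1.4 − -4.38)/(0.9542 − (-0.7388)) = 1.76.
Then μ = -4.38 − (-0.7388)·1.76 = -3.08.
Precision τ = 1/σ² = 1/1.76² = 0.323.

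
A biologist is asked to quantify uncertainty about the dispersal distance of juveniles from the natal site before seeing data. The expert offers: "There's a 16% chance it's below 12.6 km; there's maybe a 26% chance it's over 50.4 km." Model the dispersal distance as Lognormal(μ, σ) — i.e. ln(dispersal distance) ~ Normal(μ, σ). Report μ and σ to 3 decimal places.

μ ≈ 3.375, σ ≈ 0.846

If T ~ Lognormal(μ,σ) then ln T ~ Normal(μ,σ), so the p-quantile of ln T is μ + z_p·σ.
ln(12.6) = 2.534 and ln(50.4) = 3.92; z_{0.16} = -0.9945, z_{0.74} = 0.6433.
σ = (3.92 − 2.534)/(0.6433 − (-0.9945)) = 0.846.
μ = 2.534 − (-0.9945)·0.846 = 3.375.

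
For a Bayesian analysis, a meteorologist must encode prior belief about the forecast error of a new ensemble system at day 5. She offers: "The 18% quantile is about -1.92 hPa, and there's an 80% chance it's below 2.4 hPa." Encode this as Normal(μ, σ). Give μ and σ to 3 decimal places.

For Normal(μ,σ), the p-quantile is μ + z_p·σ. Here z_{0.18} = -0.9154, z_{0.8} = 0.8416.
So -1.92 = μ − 0.9154σ and 2.4 = μ + 0.8416σ.
Subtracting: σ = (2.4 − -1.92)/(0.8416 − (-0.9154)) = 2.459.
Then μ = -1.92 − (-0.9154)·2.459 = 0.331.

μ = 0.331, σ = 2.459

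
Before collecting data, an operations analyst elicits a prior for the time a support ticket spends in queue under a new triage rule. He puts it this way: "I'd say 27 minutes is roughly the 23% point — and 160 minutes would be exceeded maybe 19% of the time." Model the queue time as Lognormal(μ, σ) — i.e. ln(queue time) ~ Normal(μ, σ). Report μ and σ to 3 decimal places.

If T ~ Lognormal(μ,σ) then ln T ~ Normal(μ,σ), so the p-quantile of ln T is μ + z_p·σ.
ln(27) = 3.296 and ln(160) = 5.075; z_{0.23} = -0.7388, z_{0.81} = 0.8779.
σ = (5.075 − 3.296)/(0.8779 − (-0.7388)) = 1.101.
μ = 3.296 − (-0.7388)·1.101 = 4.109.

μ ≈ 4.109, σ ≈ 1.101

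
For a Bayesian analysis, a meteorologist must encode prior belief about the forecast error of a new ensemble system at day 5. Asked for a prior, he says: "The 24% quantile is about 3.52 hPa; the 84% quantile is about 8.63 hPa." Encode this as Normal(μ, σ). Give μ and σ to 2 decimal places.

μ = 5.64, σ = 3.00

The p-quantile of Normal(μ,σ) is μ + z_p·σ, with z_{0.24} = -0.7063 and z_{0.84} = 0.9945.
Eliminate σ: μ = (z₂·x₁ − z₁·x₂)/(z₂ − z₁) = (0.9945·3.52 − (-0.7063)·8.63)/1.701 = 5.64.
Then σ = (x₂ − x₁)/(z₂ − z₁) = (8.63 − 3.52)/1.701 = 3.00.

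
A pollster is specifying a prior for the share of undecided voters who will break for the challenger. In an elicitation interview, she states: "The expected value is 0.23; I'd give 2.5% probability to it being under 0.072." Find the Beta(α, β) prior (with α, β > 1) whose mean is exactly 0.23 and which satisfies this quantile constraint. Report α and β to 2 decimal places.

α ≈ 4.09, β ≈ 13.68

With mean 0.23 fixed, write α = 0.23s, β = 0.77s where s = α+β.
Need P(θ < 0.072) = 0.025 under Beta(0.23s, 0.77s). Normal approximation: (q−m)/√(m(1−m)/s) ≈ z_{0.025} = -1.96, so s ≈ 0.23·0.77·(-1.96)²/(0.072−0.23)² = 27.3.
At s = 27.3: P(θ<0.072) ≈ 0.006. Adjusting to match 0.025 gives s ≈ 17.76.
So α = 0.23·17.76 ≈ 4.09, β = 0.77·17.76 ≈ 13.68.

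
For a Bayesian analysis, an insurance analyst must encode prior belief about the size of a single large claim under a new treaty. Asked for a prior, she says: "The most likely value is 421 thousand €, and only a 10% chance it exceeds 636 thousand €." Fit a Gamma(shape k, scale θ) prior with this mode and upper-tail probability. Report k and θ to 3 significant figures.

Gamma(k,θ) with k>1 has mode (k−1)θ, so θ = 421/(k−1).
Need P(X < 636) = 0.9 with θ tied to k this way. Start at k = 2, θ = 421: P(X<636) ≈ 0.446.
Too low — raise k to concentrate. Iterating converges to k ≈ 11.9.
Then θ = 421/(11.9−1) ≈ 38.5.

k ≈ 11.9, θ ≈ 38.5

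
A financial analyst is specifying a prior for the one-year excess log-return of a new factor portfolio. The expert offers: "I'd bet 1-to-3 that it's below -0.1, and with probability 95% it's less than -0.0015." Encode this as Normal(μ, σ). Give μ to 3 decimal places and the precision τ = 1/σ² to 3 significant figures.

μ = -0.071, τ = 554

For Normal(μ,σ), the p-quantile is μ + z_p·σ. Here z_{0.25} = -0.6745, z_{0.95} = 1.645.
So -0.1 = μ − 0.6745σ and -0.0015 = μ + 1.645σ.
Subtracting: σ = (-0.0015 − -0.1)/(1.645 − (-0.6745)) = 0.042.
Then μ = -0.1 − (-0.6745)·0.042 = -0.071.
Precision τ = 1/σ² = 1/0.04247² = 554.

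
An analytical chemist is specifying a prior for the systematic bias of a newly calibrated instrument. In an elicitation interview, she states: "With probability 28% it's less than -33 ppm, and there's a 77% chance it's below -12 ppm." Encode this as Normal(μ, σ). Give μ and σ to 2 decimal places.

μ = -23.74, σ = 15.89

The p-quantile of Normal(μ,σ) is μ + z_p·σ, with z_{0.28} = -0.5828 and z_{0.77} = 0.7388.
Eliminate σ: μ = (z₂·x₁ − z₁·x₂)/(z₂ − z₁) = (0.7388·-33 − (-0.5828)·-12)/1.322 = -23.74.
Then σ = (x₂ − x₁)/(z₂ − z₁) = (-12 − -33)/1.322 = 15.89.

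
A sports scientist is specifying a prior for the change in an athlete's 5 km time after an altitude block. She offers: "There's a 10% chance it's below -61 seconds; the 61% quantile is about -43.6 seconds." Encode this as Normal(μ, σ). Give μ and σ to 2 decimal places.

The p-quantile of Normal(μ,σ) is μ + z_p·σ, with z_{0.1} = -1.282 and z_{0.61} = 0.2793.
Eliminate σ: μ = (z₂·x₁ − z₁·x₂)/(z₂ − z₁) = (0.2793·-61 − (-1.282)·-43.6)/1.561 = -46.71.
Then σ = (x₂ − x₁)/(z₂ − z₁) = (-43.6 − -61)/1.561 = 11.15.

μ = -46.71, σ = 11.15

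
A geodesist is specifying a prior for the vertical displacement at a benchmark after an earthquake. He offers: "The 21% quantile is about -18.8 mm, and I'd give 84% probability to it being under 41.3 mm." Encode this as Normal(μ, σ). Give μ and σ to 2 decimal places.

The p-quantile of Normal(μ,σ) is μ + z_p·σ, with z_{0.21} = -0.8064 and z_{0.84} = 0.9945.
Eliminate σ: μ = (z₂·x₁ − z₁·x₂)/(z₂ − z₁) = (0.9945·-18.8 − (-0.8064)·41.3)/1.801 = 8.11.
Then σ = (x₂ − x₁)/(z₂ − z₁) = (41.3 − -18.8)/1.801 = 33.37.

μ = 8.11, σ = 33.37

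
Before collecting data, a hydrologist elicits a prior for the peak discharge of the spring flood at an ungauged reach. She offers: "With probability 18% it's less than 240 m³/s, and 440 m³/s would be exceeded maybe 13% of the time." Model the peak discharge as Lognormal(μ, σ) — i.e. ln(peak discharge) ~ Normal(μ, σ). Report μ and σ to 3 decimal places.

If T ~ Lognormal(μ,σ) then ln T ~ Normal(μ,σ), so the p-quantile of ln T is μ + z_p·σ.
ln(240) = 5.481 and ln(440) = 6.087; z_{0.18} = -0.9154, z_{0.87} = 1.126.
σ = (6.087 − 5.481)/(1.126 − (-0.9154)) = 0.297.
μ = 5.481 − (-0.9154)·0.297 = 5.752.

μ ≈ 5.752, σ ≈ 0.297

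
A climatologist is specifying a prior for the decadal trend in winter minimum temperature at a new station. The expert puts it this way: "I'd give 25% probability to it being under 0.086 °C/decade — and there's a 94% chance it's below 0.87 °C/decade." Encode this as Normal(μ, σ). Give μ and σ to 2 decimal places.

For Normal(μ,σ), the p-quantile is μ + z_p·σ. Here z_{0.25} = -0.6745, z_{0.94} = 1.555.
So 0.086 = μ − 0.6745σ and 0.87 = μ + 1.555σ.
Subtracting: σ = (0.87 − 0.086)/(1.555 − (-0.6745)) = 0.35.
Then μ = 0.086 − (-0.6745)·0.35 = 0.32.

μ = 0.32, σ = 0.35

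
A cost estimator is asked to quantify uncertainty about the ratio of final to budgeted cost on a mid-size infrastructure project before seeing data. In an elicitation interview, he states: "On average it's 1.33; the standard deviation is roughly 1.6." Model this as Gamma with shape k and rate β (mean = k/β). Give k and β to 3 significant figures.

For Gamma(k, rate β): mean = k/β, variance = k/β², so CV = 1/√k.
CV = SD/mean = 1.6/1.33 = 1.203, hence k = 1/CV² = 0.691.
Then β = k/mean = 0.691/1.33 = 0.52.

k ≈ 0.691, β ≈ 0.52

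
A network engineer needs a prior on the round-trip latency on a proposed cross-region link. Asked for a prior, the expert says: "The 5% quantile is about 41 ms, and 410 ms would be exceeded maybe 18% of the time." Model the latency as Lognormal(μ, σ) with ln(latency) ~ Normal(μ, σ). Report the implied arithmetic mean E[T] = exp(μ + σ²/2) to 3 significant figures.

E[T] ≈ 270 ms

If T ~ Lognormal(μ,σ) then ln T ~ Normal(μ,σ), so the p-quantile of ln T is μ + z_p·σ.
ln(41) = 3.714 and ln(410) = 6.016; z_{0.05} = -1.645, z_{0.82} = 0.9154.
σ = (6.016 − 3.714)/(0.9154 − (-1.645)) = 0.899.
μ = 3.714 − (-1.645)·0.899 = 5.193.
E[T] = exp(μ + σ²/2) = exp(5.193 + 0.4044) = 270 ms.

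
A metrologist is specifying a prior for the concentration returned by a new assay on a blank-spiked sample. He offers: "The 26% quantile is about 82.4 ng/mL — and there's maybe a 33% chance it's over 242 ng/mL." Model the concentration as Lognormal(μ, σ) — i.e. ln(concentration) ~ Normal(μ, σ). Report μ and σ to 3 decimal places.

If T ~ Lognormal(μ,σ) then ln T ~ Normal(μ,σ), so the p-quantile of ln T is μ + z_p·σ.
ln(82.4) = 4.412 and ln(242) = 5.489; z_{0.26} = -0.6433, z_{0.67} = 0.4399.
σ = (5.489 − 4.412)/(0.4399 − (-0.6433)) = 0.995.
μ = 4.412 − (-0.6433)·0.995 = 5.051.

μ ≈ 5.051, σ ≈ 0.995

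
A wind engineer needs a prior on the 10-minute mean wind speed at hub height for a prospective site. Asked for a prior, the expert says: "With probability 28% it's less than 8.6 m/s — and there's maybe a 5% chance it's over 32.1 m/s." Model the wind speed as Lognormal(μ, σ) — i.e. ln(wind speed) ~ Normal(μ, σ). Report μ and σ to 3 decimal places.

μ ≈ 2.496, σ ≈ 0.591

If T ~ Lognormal(μ,σ) then ln T ~ Normal(μ,σ), so the p-quantile of ln T is μ + z_p·σ.
ln(8.6) = 2.152 and ln(32.1) = 3.469; z_{0.28} = -0.5828, z_{0.95} = 1.645.
σ = (3.469 − 2.152)/(1.645 − (-0.5828)) = 0.591.
μ = 2.152 − (-0.5828)·0.591 = 2.496.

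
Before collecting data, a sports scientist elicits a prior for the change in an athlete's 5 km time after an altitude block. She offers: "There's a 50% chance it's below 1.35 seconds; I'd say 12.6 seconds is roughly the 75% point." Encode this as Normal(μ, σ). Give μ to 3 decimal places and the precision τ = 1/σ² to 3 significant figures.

μ = 1.350, τ = 0.00359

For Normal(μ,σ), the p-quantile is μ + z_p·σ. Here z_{0.5} = 0, z_{0.75} = 0.6745.
So 1.35 = μ + 0σ and 12.6 = μ + 0.6745σ.
Subtracting: σ = (12.6 − 1.35)/(0.6745 − (0)) = 16.679.
Then μ = 1.35 − (0)·16.679 = 1.350.
Precision τ = 1/σ² = 1/16.68² = 0.00359.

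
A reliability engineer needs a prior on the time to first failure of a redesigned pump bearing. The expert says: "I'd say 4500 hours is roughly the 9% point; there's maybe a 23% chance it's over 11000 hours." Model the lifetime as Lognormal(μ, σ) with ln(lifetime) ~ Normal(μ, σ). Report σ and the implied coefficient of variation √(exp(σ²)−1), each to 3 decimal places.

If T ~ Lognormal(μ,σ) then ln T ~ Normal(μ,σ), so the p-quantile of ln T is μ + z_p·σ.
ln(4500) = 8.412 and ln(11000) = 9.306; z_{0.09} = -1.341, z_{0.77} = 0.7388.
σ = (9.306 − 8.412)/(0.7388 − (-1.341)) = 0.430.
μ = 8.412 − (-1.341)·0.430 = 8.988.
CV = √(exp(σ²)−1) = √(exp(0.1847)−1) = 0.450.

σ ≈ 0.430, CV ≈ 0.450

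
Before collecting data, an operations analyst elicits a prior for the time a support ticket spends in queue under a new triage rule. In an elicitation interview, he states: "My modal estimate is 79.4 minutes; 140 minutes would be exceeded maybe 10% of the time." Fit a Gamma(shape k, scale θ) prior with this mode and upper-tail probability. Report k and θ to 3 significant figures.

k ≈ 6.91, θ ≈ 13.4

Gamma(k,θ) with k>1 has mode (k−1)θ, so θ = 79.4/(k−1).
Need P(X < 140) = 0.9 with θ tied to k this way. Start at k = 2, θ = 79.4: P(X<140) ≈ 0.526.
Too low — raise k to concentrate. Iterating converges to k ≈ 6.91.
Then θ = 79.4/(6.91−1) ≈ 13.4.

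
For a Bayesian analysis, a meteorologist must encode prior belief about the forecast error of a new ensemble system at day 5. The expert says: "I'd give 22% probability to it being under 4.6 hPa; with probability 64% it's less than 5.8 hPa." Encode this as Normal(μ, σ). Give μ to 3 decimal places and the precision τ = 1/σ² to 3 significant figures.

μ = 5.420, τ = 0.888

The p-quantile of Normal(μ,σ) is μ + z_p·σ, with z_{0.22} = -0.7722 and z_{0.64} = 0.3585.
Eliminate σ: μ = (z₂·x₁ − z₁·x₂)/(z₂ − z₁) = (0.3585·4.6 − (-0.7722)·5.8)/1.131 = 5.420.
Then σ = (x₂ − x₁)/(z₂ − z₁) = (5.8 − 4.6)/1.131 = 1.061.
Precision τ = 1/σ² = 1/1.061² = 0.888.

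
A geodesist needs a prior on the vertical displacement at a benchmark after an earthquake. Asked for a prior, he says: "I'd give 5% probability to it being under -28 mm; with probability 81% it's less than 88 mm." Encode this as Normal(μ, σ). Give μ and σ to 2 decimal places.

μ = 47.63, σ = 45.98

The p-quantile of Normal(μ,σ) is μ + z_p·σ, with z_{0.05} = -1.645 and z_{0.81} = 0.8779.
Eliminate σ: μ = (z₂·x₁ − z₁·x₂)/(z₂ − z₁) = (0.8779·-28 − (-1.645)·88)/2.523 = 47.63.
Then σ = (x₂ − x₁)/(z₂ − z₁) = (88 − -28)/2.523 = 45.98.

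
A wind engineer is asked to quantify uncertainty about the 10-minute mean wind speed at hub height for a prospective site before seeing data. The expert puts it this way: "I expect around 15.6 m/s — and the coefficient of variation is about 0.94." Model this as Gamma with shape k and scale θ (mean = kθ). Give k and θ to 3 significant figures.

k ≈ 1.13, θ ≈ 13.8

For Gamma(k, scale θ): mean = kθ, variance = kθ², so CV = 1/√k.
CV = 0.94, hence k = 1/CV² = 1.13.
Then θ = mean/k = 15.6/1.13 = 13.8.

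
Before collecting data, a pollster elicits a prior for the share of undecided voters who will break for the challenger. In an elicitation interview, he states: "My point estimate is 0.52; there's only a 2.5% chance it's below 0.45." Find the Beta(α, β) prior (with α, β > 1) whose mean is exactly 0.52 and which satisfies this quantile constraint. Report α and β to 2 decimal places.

With mean 0.52 fixed, write α = 0.52s, β = 0.48s where s = α+β.
Need P(θ < 0.45) = 0.025 under Beta(0.52s, 0.48s). Normal approximation: (q−m)/√(m(1−m)/s) ≈ z_{0.025} = -1.96, so s ≈ 0.52·0.48·(-1.96)²/(0.45−0.52)² = 195.7.
At s = 195.7: P(θ<0.45) ≈ 0.025. Adjusting to match 0.025 gives s ≈ 195.34.
So α = 0.52·195.34 ≈ 101.58, β = 0.48·195.34 ≈ 93.76.

α ≈ 101.58, β ≈ 93.76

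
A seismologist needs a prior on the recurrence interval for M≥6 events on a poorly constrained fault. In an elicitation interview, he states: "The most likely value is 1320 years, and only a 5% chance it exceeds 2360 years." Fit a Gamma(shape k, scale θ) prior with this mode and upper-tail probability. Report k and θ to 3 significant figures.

Gamma(k,θ) with k>1 has mode (k−1)θ, so θ = 1320/(k−1).
Need P(X < 2360) = 0.95 with θ tied to k this way. Start at k = 2, θ = 1320: P(X<2360) ≈ 0.534.
Too low — raise k to concentrate. Iterating converges to k ≈ 9.26.
Then θ = 1320/(9.26−1) ≈ 160.

k ≈ 9.26, θ ≈ 160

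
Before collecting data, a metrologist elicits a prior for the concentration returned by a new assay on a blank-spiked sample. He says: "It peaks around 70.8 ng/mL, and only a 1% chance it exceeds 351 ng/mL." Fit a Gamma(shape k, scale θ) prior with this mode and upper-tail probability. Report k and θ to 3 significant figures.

Gamma(k,θ) with k>1 has mode (k−1)θ, so θ = 70.8/(k−1).
Need P(X < 351) = 0.99 with θ tied to k this way. Start at k = 2, θ = 70.8: P(X<351) ≈ 0.958.
Too low — raise k to concentrate. Iterating converges to k ≈ 2.53.
Then θ = 70.8/(2.53−1) ≈ 46.2.

k ≈ 2.53, θ ≈ 46.2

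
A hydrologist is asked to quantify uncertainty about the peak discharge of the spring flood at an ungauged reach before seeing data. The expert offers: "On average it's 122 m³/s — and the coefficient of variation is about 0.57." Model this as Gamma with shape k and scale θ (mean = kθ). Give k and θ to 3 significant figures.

For Gamma(k, scale θ): mean = kθ, variance = kθ², so CV = 1/√k.
CV = 0.57, hence k = 1/CV² = 3.08.
Then θ = mean/k = 122/3.08 = 39.6.

k ≈ 3.08, θ ≈ 39.6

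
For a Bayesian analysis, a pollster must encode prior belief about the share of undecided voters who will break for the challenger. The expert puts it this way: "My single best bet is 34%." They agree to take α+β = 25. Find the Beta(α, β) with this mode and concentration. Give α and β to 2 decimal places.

α = 8.82, β = 16.18

For α,β > 1 the Beta mode is (α−1)/(α+β−2). With α+β = 25, the mode is (α−1)/23.
Set (α−1)/23 = 0.34 → α = 1 + 0.34·23 = 8.82.
β = 25 − α = 16.18.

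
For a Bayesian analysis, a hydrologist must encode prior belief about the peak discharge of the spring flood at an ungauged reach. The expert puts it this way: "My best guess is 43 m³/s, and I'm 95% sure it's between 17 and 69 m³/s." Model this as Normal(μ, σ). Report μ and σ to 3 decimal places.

μ = 43.000, σ = 13.266

A symmetric 95% interval runs μ ± z·σ with z = 1.96.
Half-width = 26, so σ = 26/1.96 = 13.266.
μ is the stated best guess, 43.000.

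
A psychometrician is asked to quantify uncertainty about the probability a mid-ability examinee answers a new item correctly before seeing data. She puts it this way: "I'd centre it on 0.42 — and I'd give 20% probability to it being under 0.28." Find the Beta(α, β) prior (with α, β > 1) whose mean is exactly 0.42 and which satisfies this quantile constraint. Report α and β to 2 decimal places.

With mean 0.42 fixed, write α = 0.42s, β = 0.58s where s = α+β.
Need P(θ < 0.28) = 0.2 under Beta(0.42s, 0.58s). Normal approximation: (q−m)/√(m(1−m)/s) ≈ z_{0.2} = -0.842, so s ≈ 0.42·0.58·(-0.842)²/(0.28−0.42)² = 8.8.
At s = 8.8: P(θ<0.28) ≈ 0.204. Adjusting to match 0.2 gives s ≈ 9.07.
So α = 0.42·9.07 ≈ 3.81, β = 0.58·9.07 ≈ 5.26.

α ≈ 3.81, β ≈ 5.26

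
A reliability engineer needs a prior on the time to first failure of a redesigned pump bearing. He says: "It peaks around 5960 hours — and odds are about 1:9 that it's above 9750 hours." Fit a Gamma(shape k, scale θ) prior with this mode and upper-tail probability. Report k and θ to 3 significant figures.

Gamma(k,θ) with k>1 has mode (k−1)θ, so θ = 5960/(k−1).
Need P(X < 9750) = 0.9 with θ tied to k this way. Start at k = 2, θ = 5960: P(X<9750) ≈ 0.487.
Too low — raise k to concentrate. Iterating converges to k ≈ 8.78.
Then θ = 5960/(8.78−1) ≈ 766.

k ≈ 8.78, θ ≈ 766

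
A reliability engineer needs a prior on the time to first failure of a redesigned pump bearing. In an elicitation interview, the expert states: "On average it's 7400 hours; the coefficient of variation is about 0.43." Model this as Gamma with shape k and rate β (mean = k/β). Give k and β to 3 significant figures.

For Gamma(k, rate β): mean = k/β, variance = k/β², so CV = 1/√k.
CV = 0.43, hence k = 1/CV² = 5.41.
Then β = k/mean = 5.41/7400 = 0.000731.

k ≈ 5.41, β ≈ 0.000731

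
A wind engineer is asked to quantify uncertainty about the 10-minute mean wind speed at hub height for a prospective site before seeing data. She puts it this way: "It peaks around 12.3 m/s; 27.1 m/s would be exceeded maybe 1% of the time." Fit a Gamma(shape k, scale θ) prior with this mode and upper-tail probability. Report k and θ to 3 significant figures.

Gamma(k,θ) with k>1 has mode (k−1)θ, so θ = 12.3/(k−1).
Need P(X < 27.1) = 0.99 with θ tied to k this way. Start at k = 2, θ = 12.3: P(X<27.1) ≈ 0.646.
Too low — raise k to concentrate. Iterating converges to k ≈ 8.72.
Then θ = 12.3/(8.72−1) ≈ 1.59.

k ≈ 8.72, θ ≈ 1.59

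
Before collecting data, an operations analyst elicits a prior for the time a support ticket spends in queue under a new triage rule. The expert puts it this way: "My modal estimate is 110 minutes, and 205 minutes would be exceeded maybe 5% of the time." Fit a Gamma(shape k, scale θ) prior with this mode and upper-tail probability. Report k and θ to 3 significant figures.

k ≈ 8.18, θ ≈ 15.3

Gamma(k,θ) with k>1 has mode (k−1)θ, so θ = 110/(k−1).
Need P(X < 205) = 0.95 with θ tied to k this way. Start at k = 2, θ = 110: P(X<205) ≈ 0.556.
Too low — raise k to concentrate. Iterating converges to k ≈ 8.18.
Then θ = 110/(8.18−1) ≈ 15.3.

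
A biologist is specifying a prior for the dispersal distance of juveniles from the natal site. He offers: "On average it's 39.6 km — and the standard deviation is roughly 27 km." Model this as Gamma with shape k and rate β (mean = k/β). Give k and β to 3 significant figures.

k ≈ 2.15, β ≈ 0.0543

For Gamma(k, rate β): mean = k/β, variance = k/β², so CV = 1/√k.
CV = SD/mean = 27/39.6 = 0.6818, hence k = 1/CV² = 2.15.
Then β = k/mean = 2.15/39.6 = 0.0543.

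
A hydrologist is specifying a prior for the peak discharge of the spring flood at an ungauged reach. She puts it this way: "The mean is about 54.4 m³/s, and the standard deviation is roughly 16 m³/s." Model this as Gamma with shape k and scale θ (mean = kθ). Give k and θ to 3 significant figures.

k ≈ 11.6, θ ≈ 4.71

For Gamma(k, scale θ): mean = kθ, variance = kθ², so CV = 1/√k.
CV = SD/mean = 16/54.4 = 0.2941, hence k = 1/CV² = 11.6.
Then θ = mean/k = 54.4/11.6 = 4.71.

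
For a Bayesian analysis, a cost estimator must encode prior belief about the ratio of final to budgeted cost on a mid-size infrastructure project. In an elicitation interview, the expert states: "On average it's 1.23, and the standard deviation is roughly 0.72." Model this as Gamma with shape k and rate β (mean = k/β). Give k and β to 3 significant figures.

k ≈ 2.92, β ≈ 2.37

For Gamma(k, rate β): mean = k/β, variance = k/β², so CV = 1/√k.
CV = SD/mean = 0.72/1.23 = 0.5854, hence k = 1/CV² = 2.92.
Then β = k/mean = 2.92/1.23 = 2.37.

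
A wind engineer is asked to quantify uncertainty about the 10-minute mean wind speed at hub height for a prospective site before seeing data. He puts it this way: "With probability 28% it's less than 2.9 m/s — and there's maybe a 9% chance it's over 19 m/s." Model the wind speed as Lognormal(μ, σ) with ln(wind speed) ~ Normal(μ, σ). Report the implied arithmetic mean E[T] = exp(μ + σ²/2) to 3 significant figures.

If T ~ Lognormal(μ,σ) then ln T ~ Normal(μ,σ), so the p-quantile of ln T is μ + z_p·σ.
ln(2.9) = 1.065 and ln(19) = 2.944; z_{0.28} = -0.5828, z_{0.91} = 1.341.
σ = (2.944 − 1.065)/(1.341 − (-0.5828)) = 0.977.
μ = 1.065 − (-0.5828)·0.977 = 1.634.
E[T] = exp(μ + σ²/2) = exp(1.634 + 0.4775) = 8.26 m/s.

E[T] ≈ 8.26 m/s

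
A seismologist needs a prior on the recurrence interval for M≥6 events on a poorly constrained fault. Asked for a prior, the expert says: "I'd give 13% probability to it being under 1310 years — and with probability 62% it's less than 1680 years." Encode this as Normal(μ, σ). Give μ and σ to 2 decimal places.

For Normal(μ,σ), the p-quantile is μ + z_p·σ. Here z_{0.13} = -1.126, z_{0.62} = 0.3055.
So 1310 = μ − 1.126σ and 1680 = μ + 0.3055σ.
Subtracting: σ = (1680 − 1310)/(0.3055 − (-1.126)) = 258.40.
Then μ = 1310 − (-1.126)·258.40 = 1601.06.

μ = 1601.06, σ = 258.40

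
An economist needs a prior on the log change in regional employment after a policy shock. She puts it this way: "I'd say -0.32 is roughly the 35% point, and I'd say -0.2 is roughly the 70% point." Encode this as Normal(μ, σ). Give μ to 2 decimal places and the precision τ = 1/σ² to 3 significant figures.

For Normal(μ,σ), the p-quantile is μ + z_p·σ. Here z_{0.35} = -0.3853, z_{0.7} = 0.5244.
So -0.32 = μ − 0.3853σ and -0.2 = μ + 0.5244σ.
Subtracting: σ = (-0.2 − -0.32)/(0.5244 − (-0.3853)) = 0.13.
Then μ = -0.32 − (-0.3853)·0.13 = -0.27.
Precision τ = 1/σ² = 1/0.1319² = 57.5.

μ = -0.27, τ = 57.5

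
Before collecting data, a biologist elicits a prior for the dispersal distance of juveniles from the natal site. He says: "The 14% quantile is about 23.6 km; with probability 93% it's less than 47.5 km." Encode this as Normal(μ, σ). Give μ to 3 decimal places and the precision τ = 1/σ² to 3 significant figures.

The p-quantile of Normal(μ,σ) is μ + z_p·σ, with z_{0.14} = -1.08 and z_{0.93} = 1.476.
Eliminate σ: μ = (z₂·x₁ − z₁·x₂)/(z₂ − z₁) = (1.476·23.6 − (-1.08)·47.5)/2.556 = 33.701.
Then σ = (x₂ − x₁)/(z₂ − z₁) = (47.5 − 23.6)/2.556 = 9.350.
Precision τ = 1/σ² = 1/9.35² = 0.0114.

μ = 33.701, τ = 0.0114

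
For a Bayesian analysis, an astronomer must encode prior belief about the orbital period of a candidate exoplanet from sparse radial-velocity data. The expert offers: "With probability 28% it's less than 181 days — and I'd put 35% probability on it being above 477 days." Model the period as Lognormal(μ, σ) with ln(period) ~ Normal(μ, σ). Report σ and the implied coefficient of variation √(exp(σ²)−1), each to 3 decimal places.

σ ≈ 1.001, CV ≈ 1.313

If T ~ Lognormal(μ,σ) then ln T ~ Normal(μ,σ), so the p-quantile of ln T is μ + z_p·σ.
ln(181) = 5.198 and ln(477) = 6.168; z_{0.28} = -0.5828, z_{0.65} = 0.3853.
σ = (6.168 − 5.198)/(0.3853 − (-0.5828)) = 1.001.
μ = 5.198 − (-0.5828)·1.001 = 5.782.
CV = √(exp(σ²)−1) = √(exp(1.0018)−1) = 1.313.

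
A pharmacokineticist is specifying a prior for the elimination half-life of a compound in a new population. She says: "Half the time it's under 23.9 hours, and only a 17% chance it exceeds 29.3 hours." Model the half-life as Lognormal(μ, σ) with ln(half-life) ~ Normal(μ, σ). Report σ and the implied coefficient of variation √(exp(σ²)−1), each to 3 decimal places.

If T ~ Lognormal(μ,σ) then ln T ~ Normal(μ,σ), so the p-quantile of ln T is μ + z_p·σ.
ln(23.9) = 3.174 and ln(29.3) = 3.378; z_{0.5} = 0, z_{0.83} = 0.9542.
σ = (3.378 − 3.174)/(0.9542 − (0)) = 0.213.
μ = 3.174 − (0)·0.213 = 3.174.
CV = √(exp(σ²)−1) = √(exp(0.0456)−1) = 0.216.

σ ≈ 0.213, CV ≈ 0.216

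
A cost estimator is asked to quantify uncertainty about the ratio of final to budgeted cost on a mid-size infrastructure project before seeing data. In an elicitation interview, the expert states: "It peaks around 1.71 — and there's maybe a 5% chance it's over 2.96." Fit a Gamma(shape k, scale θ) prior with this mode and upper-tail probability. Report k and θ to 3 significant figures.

k ≈ 10.3, θ ≈ 0.184

Gamma(k,θ) with k>1 has mode (k−1)θ, so θ = 1.71/(k−1).
Need P(X < 2.96) = 0.95 with θ tied to k this way. Start at k = 2, θ = 1.71: P(X<2.96) ≈ 0.516.
Too low — raise k to concentrate. Iterating converges to k ≈ 10.3.
Then θ = 1.71/(10.3−1) ≈ 0.184.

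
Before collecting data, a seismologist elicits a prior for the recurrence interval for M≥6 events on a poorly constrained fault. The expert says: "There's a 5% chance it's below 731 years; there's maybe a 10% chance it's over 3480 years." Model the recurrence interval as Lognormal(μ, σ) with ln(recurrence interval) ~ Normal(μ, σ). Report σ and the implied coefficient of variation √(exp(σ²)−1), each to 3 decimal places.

σ ≈ 0.533, CV ≈ 0.573

If T ~ Lognormal(μ,σ) then ln T ~ Normal(μ,σ), so the p-quantile of ln T is μ + z_p·σ.
ln(731) = 6.594 and ln(3480) = 8.155; z_{0.05} = -1.645, z_{0.9} = 1.282.
σ = (8.155 − 6.594)/(1.282 − (-1.645)) = 0.533.
μ = 6.594 − (-1.645)·0.533 = 7.471.
CV = √(exp(σ²)−1) = √(exp(0.2843)−1) = 0.573.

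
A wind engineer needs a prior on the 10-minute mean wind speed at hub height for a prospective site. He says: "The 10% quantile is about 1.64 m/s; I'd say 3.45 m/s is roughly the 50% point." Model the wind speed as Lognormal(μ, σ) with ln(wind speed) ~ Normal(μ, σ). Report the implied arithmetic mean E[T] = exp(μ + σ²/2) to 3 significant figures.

E[T] ≈ 4.08 m/s

If T ~ Lognormal(μ,σ) then ln T ~ Normal(μ,σ), so the p-quantile of ln T is μ + z_p·σ.
ln(1.64) = 0.4947 and ln(3.45) = 1.238; z_{0.1} = -1.282, z_{0.5} = 0.
σ = (1.238 − 0.4947)/(0 − (-1.282)) = 0.580.
μ = 0.4947 − (-1.282)·0.580 = 1.238.
E[T] = exp(μ + σ²/2) = exp(1.238 + 0.1684) = 4.08 m/s.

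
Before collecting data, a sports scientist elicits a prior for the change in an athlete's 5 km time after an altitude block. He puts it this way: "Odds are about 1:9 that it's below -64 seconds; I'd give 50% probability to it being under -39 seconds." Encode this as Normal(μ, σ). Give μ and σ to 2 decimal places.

The p-quantile of Normal(μ,σ) is μ + z_p·σ, with z_{0.1} = -1.282 and z_{0.5} = 0.
Eliminate σ: μ = (z₂·x₁ − z₁·x₂)/(z₂ − z₁) = (0·-64 − (-1.282)·-39)/1.282 = -39.00.
Then σ = (x₂ − x₁)/(z₂ − z₁) = (-39 − -64)/1.282 = 19.51.

μ = -39.00, σ = 19.51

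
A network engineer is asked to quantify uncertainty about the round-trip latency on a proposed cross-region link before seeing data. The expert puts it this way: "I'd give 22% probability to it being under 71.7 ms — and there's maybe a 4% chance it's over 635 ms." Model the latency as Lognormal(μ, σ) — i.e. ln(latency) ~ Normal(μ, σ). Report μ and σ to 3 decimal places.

μ ≈ 4.940, σ ≈ 0.865

If T ~ Lognormal(μ,σ) then ln T ~ Normal(μ,σ), so the p-quantile of ln T is μ + z_p·σ.
ln(71.7) = 4.272 and ln(635) = 6.454; z_{0.22} = -0.7722, z_{0.96} = 1.751.
σ = (6.454 − 4.272)/(1.751 − (-0.7722)) = 0.865.
μ = 4.272 − (-0.7722)·0.865 = 4.940.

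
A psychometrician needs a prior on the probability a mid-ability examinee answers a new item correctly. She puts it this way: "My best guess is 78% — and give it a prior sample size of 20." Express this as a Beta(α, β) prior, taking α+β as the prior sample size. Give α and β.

Under the effective-sample-size interpretation, Beta(α, β) has prior mean α/(α+β) and prior sample size α+β.
So α+β = 20 and α/(α+β) = 0.78, giving α = 0.78·20 = 15.6 and β = 20 − 15.6 = 4.4.

α = 15.6, β = 4.4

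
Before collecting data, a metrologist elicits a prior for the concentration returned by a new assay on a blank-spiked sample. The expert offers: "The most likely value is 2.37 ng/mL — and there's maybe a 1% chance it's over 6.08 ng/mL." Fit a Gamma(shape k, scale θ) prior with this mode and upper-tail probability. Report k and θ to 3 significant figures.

k ≈ 6.26, θ ≈ 0.451

Gamma(k,θ) with k>1 has mode (k−1)θ, so θ = 2.37/(k−1).
Need P(X < 6.08) = 0.99 with θ tied to k this way. Start at k = 2, θ = 2.37: P(X<6.08) ≈ 0.726.
Too low — raise k to concentrate. Iterating converges to k ≈ 6.26.
Then θ = 2.37/(6.26−1) ≈ 0.451.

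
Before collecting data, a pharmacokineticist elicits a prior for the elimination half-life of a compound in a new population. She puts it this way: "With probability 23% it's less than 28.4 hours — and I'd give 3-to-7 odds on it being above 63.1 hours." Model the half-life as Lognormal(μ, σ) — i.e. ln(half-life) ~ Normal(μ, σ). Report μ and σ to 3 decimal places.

If T ~ Lognormal(μ,σ) then ln T ~ Normal(μ,σ), so the p-quantile of ln T is μ + z_p·σ.
ln(28.4) = 3.346 and ln(63.1) = 4.145; z_{0.23} = -0.7388, z_{0.7} = 0.5244.
σ = (4.145 − 3.346)/(0.5244 − (-0.7388)) = 0.632.
μ = 3.346 − (-0.7388)·0.632 = 3.813.

μ ≈ 3.813, σ ≈ 0.632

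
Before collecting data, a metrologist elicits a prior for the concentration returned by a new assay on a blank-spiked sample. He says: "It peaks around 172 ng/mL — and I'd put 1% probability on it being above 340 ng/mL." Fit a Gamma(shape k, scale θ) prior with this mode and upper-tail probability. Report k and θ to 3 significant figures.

k ≈ 11.6, θ ≈ 16.2

Gamma(k,θ) with k>1 has mode (k−1)θ, so θ = 172/(k−1).
Need P(X < 340) = 0.99 with θ tied to k this way. Start at k = 2, θ = 172: P(X<340) ≈ 0.588.
Too low — raise k to concentrate. Iterating converges to k ≈ 11.6.
Then θ = 172/(11.6−1) ≈ 16.2.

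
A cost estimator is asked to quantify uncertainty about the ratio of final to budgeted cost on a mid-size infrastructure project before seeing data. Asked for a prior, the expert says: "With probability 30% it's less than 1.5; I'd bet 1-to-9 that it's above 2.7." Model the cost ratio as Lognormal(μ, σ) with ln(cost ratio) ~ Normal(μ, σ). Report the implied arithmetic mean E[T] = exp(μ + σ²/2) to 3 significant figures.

E[T] ≈ 1.88

If T ~ Lognormal(μ,σ) then ln T ~ Normal(μ,σ), so the p-quantile of ln T is μ + z_p·σ.
ln(1.5) = 0.4055 and ln(2.7) = 0.9933; z_{0.3} = -0.5244, z_{0.9} = 1.282.
σ = (0.9933 − 0.4055)/(1.282 − (-0.5244)) = 0.325.
μ = 0.4055 − (-0.5244)·0.325 = 0.576.
E[T] = exp(μ + σ²/2) = exp(0.576 + 0.0530) = 1.88.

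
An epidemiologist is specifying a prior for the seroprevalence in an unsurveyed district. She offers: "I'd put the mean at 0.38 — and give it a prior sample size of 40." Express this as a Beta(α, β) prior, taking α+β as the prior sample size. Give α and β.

Under the effective-sample-size interpretation, Beta(α, β) has prior mean α/(α+β) and prior sample size α+β.
So α+β = 40 and α/(α+β) = 0.38, giving α = 0.38·40 = 15.2 and β = 40 − 15.2 = 24.8.

α = 15.2, β = 24.8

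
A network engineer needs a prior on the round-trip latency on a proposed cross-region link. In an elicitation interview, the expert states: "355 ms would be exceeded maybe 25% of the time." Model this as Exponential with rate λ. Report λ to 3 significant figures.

P(T > 355.0) = e^(−λ·355.0) = 0.25, so λ = −ln(0.25)/355.0 = 0.00391.

λ ≈ 0.00391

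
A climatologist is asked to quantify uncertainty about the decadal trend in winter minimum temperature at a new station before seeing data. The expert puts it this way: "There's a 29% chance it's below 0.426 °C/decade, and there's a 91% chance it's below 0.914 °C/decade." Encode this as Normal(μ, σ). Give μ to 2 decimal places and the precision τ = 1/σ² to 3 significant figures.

For Normal(μ,σ), the p-quantile is μ + z_p·σ. Here z_{0.29} = -0.5534, z_{0.91} = 1.341.
So 0.426 = μ − 0.5534σ and 0.914 = μ + 1.341σ.
Subtracting: σ = (0.914 − 0.426)/(1.341 − (-0.5534)) = 0.26.
Then μ = 0.426 − (-0.5534)·0.26 = 0.57.
Precision τ = 1/σ² = 1/0.2576² = 15.1.

μ = 0.57, τ = 15.1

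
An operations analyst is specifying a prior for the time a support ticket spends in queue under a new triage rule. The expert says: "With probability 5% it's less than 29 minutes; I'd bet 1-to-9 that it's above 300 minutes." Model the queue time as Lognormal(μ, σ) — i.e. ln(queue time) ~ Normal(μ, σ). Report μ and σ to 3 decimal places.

μ ≈ 4.681, σ ≈ 0.798

If T ~ Lognormal(μ,σ) then ln T ~ Normal(μ,σ), so the p-quantile of ln T is μ + z_p·σ.
ln(29) = 3.367 and ln(300) = 5.704; z_{0.05} = -1.645, z_{0.9} = 1.282.
σ = (5.704 − 3.367)/(1.282 − (-1.645)) = 0.798.
μ = 3.367 − (-1.645)·0.798 = 4.681.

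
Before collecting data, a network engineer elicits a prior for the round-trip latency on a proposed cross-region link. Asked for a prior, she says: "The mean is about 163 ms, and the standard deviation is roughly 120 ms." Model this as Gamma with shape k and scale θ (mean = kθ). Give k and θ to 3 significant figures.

k ≈ 1.85, θ ≈ 88.3

For Gamma(k, scale θ): mean = kθ, variance = kθ², so CV = 1/√k.
CV = SD/mean = 120/163 = 0.7362, hence k = 1/CV² = 1.85.
Then θ = mean/k = 163/1.85 = 88.3.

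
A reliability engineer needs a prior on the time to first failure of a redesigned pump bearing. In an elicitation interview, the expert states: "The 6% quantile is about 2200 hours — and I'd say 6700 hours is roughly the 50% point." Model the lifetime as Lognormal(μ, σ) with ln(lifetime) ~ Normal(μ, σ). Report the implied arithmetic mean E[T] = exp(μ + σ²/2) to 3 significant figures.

E[T] ≈ 8660 hours

If T ~ Lognormal(μ,σ) then ln T ~ Normal(μ,σ), so the p-quantile of ln T is μ + z_p·σ.
ln(2200) = 7.696 and ln(6700) = 8.81; z_{0.06} = -1.555, z_{0.5} = 0.
σ = (8.81 − 7.696)/(0 − (-1.555)) = 0.716.
μ = 7.696 − (-1.555)·0.716 = 8.810.
E[T] = exp(μ + σ²/2) = exp(8.810 + 0.2565) = 8660 hours.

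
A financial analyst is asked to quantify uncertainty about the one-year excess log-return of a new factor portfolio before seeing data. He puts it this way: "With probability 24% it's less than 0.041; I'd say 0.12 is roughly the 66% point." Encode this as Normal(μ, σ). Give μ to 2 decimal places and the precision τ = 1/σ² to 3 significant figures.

μ = 0.09, τ = 201

For Normal(μ,σ), the p-quantile is μ + z_p·σ. Here z_{0.24} = -0.7063, z_{0.66} = 0.4125.
So 0.041 = μ − 0.7063σ and 0.12 = μ + 0.4125σ.
Subtracting: σ = (0.12 − 0.041)/(0.4125 − (-0.7063)) = 0.07.
Then μ = 0.041 − (-0.7063)·0.07 = 0.09.
Precision τ = 1/σ² = 1/0.07061² = 201.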